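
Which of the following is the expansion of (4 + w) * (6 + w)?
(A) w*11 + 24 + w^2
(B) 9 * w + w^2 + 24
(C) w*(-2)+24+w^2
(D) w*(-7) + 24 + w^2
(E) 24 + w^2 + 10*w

Expanding (4 + w) * (6 + w):
= 24 + w^2 + 10*w
E) 24 + w^2 + 10*w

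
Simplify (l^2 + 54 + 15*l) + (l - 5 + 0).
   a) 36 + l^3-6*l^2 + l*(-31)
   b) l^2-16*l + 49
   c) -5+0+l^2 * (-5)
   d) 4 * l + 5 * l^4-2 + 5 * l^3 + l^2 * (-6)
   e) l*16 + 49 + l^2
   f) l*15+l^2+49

Adding the polynomials and combining like terms:
(l^2 + 54 + 15*l) + (l - 5 + 0)
= l*16 + 49 + l^2
e) l*16 + 49 + l^2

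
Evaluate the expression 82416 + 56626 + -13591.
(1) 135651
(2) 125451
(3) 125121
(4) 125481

First: 82416 + 56626 = 139042
Then: 139042 + -13591 = 125451
2) 125451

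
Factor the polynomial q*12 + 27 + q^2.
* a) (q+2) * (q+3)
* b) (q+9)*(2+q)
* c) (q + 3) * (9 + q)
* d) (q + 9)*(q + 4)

We need to factor q*12 + 27 + q^2.
The factored form is (q + 3) * (9 + q).
c) (q + 3) * (9 + q)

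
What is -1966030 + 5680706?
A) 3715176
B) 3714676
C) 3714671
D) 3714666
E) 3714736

-1966030 + 5680706 = 3714676
B) 3714676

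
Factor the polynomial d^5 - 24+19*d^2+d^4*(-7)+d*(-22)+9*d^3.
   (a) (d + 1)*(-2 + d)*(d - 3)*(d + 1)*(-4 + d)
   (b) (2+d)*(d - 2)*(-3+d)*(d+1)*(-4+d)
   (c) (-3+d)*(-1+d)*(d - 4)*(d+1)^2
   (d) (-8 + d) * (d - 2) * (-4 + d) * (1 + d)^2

We need to factor d^5 - 24+19*d^2+d^4*(-7)+d*(-22)+9*d^3.
The factored form is (d + 1)*(-2 + d)*(d - 3)*(d + 1)*(-4 + d).
a) (d + 1)*(-2 + d)*(d - 3)*(d + 1)*(-4 + d)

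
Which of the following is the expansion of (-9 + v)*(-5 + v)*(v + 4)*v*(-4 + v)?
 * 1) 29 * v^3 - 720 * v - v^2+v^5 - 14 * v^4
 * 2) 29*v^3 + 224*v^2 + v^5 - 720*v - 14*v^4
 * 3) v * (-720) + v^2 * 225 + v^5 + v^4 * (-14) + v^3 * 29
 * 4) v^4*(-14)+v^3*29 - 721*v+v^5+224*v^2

Expanding (-9 + v)*(-5 + v)*(v + 4)*v*(-4 + v):
= 29*v^3 + 224*v^2 + v^5 - 720*v - 14*v^4
2) 29*v^3 + 224*v^2 + v^5 - 720*v - 14*v^4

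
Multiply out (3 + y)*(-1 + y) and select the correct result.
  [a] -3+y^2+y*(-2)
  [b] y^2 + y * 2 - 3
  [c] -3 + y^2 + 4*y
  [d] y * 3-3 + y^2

Expanding (3 + y)*(-1 + y):
= y^2 + y * 2 - 3
b) y^2 + y * 2 - 3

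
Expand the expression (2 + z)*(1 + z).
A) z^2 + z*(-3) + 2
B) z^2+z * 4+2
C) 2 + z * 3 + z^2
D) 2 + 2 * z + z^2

Expanding (2 + z)*(1 + z):
= 2 + z * 3 + z^2
C) 2 + z * 3 + z^2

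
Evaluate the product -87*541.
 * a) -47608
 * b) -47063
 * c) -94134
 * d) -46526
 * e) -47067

-87 * 541 = -47067
e) -47067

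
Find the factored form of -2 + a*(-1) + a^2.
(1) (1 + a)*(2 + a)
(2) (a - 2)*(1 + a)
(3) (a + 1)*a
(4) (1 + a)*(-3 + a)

We need to factor -2 + a*(-1) + a^2.
The factored form is (a - 2)*(1 + a).
2) (a - 2)*(1 + a)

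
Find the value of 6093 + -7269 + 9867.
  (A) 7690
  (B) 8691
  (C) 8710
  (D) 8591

First: 6093 + -7269 = -1176
Then: -1176 + 9867 = 8691
B) 8691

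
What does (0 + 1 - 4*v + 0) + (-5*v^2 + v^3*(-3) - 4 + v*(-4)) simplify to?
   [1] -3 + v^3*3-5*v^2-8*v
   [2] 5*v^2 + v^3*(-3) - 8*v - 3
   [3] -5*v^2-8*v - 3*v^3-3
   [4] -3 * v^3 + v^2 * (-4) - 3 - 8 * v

Adding the polynomials and combining like terms:
(0 + 1 - 4*v + 0) + (-5*v^2 + v^3*(-3) - 4 + v*(-4))
= -5*v^2-8*v - 3*v^3-3
3) -5*v^2-8*v - 3*v^3-3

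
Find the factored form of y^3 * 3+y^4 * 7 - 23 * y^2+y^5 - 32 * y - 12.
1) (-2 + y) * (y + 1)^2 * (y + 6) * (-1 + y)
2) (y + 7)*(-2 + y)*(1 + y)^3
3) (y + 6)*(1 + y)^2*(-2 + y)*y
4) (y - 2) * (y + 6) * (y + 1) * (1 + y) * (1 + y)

We need to factor y^3 * 3+y^4 * 7 - 23 * y^2+y^5 - 32 * y - 12.
The factored form is (y - 2) * (y + 6) * (y + 1) * (1 + y) * (1 + y).
4) (y - 2) * (y + 6) * (y + 1) * (1 + y) * (1 + y)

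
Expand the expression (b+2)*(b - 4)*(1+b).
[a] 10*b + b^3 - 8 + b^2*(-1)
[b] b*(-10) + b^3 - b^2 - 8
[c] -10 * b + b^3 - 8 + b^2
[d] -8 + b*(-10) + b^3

Expanding (b+2)*(b - 4)*(1+b):
= b*(-10) + b^3 - b^2 - 8
b) b*(-10) + b^3 - b^2 - 8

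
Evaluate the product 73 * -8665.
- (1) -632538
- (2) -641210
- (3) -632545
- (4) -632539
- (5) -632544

73 * -8665 = -632545
3) -632545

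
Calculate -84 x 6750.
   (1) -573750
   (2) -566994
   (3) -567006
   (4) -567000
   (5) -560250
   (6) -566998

-84 * 6750 = -567000
4) -567000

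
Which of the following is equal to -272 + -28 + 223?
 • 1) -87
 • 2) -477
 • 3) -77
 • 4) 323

First: -272 + -28 = -300
Then: -300 + 223 = -77
3) -77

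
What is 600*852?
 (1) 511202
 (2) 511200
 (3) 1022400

600 * 852 = 511200
2) 511200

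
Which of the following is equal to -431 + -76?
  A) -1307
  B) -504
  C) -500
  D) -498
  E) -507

-431 + -76 = -507
E) -507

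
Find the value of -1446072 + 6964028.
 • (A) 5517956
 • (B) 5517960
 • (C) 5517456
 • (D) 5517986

-1446072 + 6964028 = 5517956
A) 5517956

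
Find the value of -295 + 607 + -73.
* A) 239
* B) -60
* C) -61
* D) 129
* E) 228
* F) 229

First: -295 + 607 = 312
Then: 312 + -73 = 239
A) 239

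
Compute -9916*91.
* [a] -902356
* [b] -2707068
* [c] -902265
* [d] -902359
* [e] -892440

-9916 * 91 = -902356
a) -902356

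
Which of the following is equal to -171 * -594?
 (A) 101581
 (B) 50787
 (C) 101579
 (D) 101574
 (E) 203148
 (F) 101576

-171 * -594 = 101574
D) 101574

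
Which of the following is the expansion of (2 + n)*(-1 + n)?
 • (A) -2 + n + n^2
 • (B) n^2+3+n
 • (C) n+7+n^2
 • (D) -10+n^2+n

Expanding (2 + n)*(-1 + n):
= -2 + n + n^2
A) -2 + n + n^2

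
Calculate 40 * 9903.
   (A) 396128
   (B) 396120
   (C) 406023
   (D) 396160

40 * 9903 = 396120
B) 396120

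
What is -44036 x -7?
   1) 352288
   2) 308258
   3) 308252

-44036 * -7 = 308252
3) 308252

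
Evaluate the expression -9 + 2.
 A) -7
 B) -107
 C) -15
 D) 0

-9 + 2 = -7
A) -7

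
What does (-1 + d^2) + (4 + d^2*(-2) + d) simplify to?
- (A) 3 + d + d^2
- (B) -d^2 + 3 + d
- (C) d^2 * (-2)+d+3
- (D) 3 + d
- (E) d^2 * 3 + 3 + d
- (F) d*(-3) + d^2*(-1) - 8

Adding the polynomials and combining like terms:
(-1 + d^2) + (4 + d^2*(-2) + d)
= -d^2 + 3 + d
B) -d^2 + 3 + d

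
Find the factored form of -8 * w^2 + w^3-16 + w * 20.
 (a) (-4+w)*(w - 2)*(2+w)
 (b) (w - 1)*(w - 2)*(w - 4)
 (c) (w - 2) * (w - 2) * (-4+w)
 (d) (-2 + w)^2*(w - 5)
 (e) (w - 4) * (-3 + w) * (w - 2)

We need to factor -8 * w^2 + w^3-16 + w * 20.
The factored form is (w - 2) * (w - 2) * (-4+w).
c) (w - 2) * (w - 2) * (-4+w)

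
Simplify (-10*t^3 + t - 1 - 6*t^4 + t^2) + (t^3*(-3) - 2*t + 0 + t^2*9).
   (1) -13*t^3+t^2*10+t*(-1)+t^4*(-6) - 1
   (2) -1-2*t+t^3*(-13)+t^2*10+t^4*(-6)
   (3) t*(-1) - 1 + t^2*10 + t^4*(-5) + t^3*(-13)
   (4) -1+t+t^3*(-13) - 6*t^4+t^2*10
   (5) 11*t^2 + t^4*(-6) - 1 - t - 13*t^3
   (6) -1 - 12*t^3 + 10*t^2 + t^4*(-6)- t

Adding the polynomials and combining like terms:
(-10*t^3 + t - 1 - 6*t^4 + t^2) + (t^3*(-3) - 2*t + 0 + t^2*9)
= -13*t^3+t^2*10+t*(-1)+t^4*(-6) - 1
1) -13*t^3+t^2*10+t*(-1)+t^4*(-6) - 1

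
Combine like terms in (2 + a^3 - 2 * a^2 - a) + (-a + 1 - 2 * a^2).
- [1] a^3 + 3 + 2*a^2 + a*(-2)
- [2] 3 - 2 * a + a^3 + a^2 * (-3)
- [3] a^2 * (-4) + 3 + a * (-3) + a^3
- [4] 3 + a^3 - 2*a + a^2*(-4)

Adding the polynomials and combining like terms:
(2 + a^3 - 2*a^2 - a) + (-a + 1 - 2*a^2)
= 3 + a^3 - 2*a + a^2*(-4)
4) 3 + a^3 - 2*a + a^2*(-4)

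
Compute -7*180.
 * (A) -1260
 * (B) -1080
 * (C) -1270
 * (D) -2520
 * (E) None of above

-7 * 180 = -1260
A) -1260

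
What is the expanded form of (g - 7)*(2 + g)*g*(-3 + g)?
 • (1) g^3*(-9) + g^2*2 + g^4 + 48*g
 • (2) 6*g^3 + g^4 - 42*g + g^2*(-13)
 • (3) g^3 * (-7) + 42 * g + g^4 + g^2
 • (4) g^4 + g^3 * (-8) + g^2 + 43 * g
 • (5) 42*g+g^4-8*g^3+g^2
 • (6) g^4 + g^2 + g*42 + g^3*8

Expanding (g - 7)*(2 + g)*g*(-3 + g):
= 42*g+g^4-8*g^3+g^2
5) 42*g+g^4-8*g^3+g^2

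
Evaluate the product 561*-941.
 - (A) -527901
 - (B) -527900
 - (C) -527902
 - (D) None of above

561 * -941 = -527901
A) -527901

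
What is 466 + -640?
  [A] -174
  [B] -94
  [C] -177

466 + -640 = -174
A) -174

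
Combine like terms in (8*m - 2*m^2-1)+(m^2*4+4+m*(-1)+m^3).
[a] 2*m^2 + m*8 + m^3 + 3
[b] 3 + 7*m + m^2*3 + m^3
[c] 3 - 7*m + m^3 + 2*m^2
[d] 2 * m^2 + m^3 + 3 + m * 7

Adding the polynomials and combining like terms:
(8*m - 2*m^2 - 1) + (m^2*4 + 4 + m*(-1) + m^3)
= 2 * m^2 + m^3 + 3 + m * 7
d) 2 * m^2 + m^3 + 3 + m * 7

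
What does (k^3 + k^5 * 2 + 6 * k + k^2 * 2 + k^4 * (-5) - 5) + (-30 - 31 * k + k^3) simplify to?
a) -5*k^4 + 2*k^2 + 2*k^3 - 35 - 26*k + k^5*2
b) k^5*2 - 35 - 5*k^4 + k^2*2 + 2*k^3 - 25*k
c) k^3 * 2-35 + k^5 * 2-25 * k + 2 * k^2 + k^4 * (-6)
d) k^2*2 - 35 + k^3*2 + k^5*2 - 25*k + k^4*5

Adding the polynomials and combining like terms:
(k^3 + k^5*2 + 6*k + k^2*2 + k^4*(-5) - 5) + (-30 - 31*k + k^3)
= k^5*2 - 35 - 5*k^4 + k^2*2 + 2*k^3 - 25*k
b) k^5*2 - 35 - 5*k^4 + k^2*2 + 2*k^3 - 25*k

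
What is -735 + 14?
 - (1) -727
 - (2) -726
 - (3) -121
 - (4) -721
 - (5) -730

-735 + 14 = -721
4) -721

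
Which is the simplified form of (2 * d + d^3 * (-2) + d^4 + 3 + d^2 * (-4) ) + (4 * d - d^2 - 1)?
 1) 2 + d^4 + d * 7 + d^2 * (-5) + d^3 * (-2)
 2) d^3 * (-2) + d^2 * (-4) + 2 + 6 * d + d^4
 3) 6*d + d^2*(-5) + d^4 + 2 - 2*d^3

Adding the polynomials and combining like terms:
(2*d + d^3*(-2) + d^4 + 3 + d^2*(-4)) + (4*d - d^2 - 1)
= 6*d + d^2*(-5) + d^4 + 2 - 2*d^3
3) 6*d + d^2*(-5) + d^4 + 2 - 2*d^3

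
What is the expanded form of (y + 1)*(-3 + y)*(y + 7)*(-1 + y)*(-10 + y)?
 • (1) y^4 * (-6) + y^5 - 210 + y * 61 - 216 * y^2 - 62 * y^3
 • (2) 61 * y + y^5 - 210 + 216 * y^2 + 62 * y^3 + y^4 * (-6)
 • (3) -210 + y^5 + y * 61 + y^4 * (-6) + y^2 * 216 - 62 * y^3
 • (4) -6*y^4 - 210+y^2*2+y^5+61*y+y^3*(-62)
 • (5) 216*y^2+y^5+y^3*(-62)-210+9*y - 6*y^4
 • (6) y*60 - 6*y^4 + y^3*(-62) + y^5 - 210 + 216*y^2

Expanding (y + 1)*(-3 + y)*(y + 7)*(-1 + y)*(-10 + y):
= -210 + y^5 + y * 61 + y^4 * (-6) + y^2 * 216 - 62 * y^3
3) -210 + y^5 + y * 61 + y^4 * (-6) + y^2 * 216 - 62 * y^3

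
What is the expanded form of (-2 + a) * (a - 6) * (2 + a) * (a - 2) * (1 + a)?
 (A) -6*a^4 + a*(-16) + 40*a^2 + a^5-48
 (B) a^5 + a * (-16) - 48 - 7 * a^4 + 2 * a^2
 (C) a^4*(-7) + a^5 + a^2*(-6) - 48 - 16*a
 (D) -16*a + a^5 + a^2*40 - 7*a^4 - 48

Expanding (-2 + a) * (a - 6) * (2 + a) * (a - 2) * (1 + a):
= -16*a + a^5 + a^2*40 - 7*a^4 - 48
D) -16*a + a^5 + a^2*40 - 7*a^4 - 48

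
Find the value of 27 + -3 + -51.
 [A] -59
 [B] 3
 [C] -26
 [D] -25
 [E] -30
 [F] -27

First: 27 + -3 = 24
Then: 24 + -51 = -27
F) -27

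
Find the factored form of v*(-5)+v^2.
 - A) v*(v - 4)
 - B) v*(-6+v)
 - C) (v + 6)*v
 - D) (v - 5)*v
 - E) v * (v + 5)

We need to factor v*(-5)+v^2.
The factored form is (v - 5)*v.
D) (v - 5)*v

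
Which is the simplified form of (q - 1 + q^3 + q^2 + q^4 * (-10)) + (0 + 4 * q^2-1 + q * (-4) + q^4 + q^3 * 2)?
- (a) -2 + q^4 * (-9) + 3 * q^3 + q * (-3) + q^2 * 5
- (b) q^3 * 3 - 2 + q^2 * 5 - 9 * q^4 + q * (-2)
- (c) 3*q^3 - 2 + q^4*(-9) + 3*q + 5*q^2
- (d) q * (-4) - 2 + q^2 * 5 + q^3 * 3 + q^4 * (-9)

Adding the polynomials and combining like terms:
(q - 1 + q^3 + q^2 + q^4*(-10)) + (0 + 4*q^2 - 1 + q*(-4) + q^4 + q^3*2)
= -2 + q^4 * (-9) + 3 * q^3 + q * (-3) + q^2 * 5
a) -2 + q^4 * (-9) + 3 * q^3 + q * (-3) + q^2 * 5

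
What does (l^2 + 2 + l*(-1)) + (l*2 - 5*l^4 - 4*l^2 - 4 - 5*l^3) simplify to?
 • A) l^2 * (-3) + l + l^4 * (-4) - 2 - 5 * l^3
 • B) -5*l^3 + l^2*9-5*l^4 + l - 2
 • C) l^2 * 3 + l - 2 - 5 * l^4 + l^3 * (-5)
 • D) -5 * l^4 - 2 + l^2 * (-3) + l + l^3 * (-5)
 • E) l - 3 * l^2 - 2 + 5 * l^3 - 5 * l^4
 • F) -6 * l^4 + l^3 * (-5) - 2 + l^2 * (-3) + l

Adding the polynomials and combining like terms:
(l^2 + 2 + l*(-1)) + (l*2 - 5*l^4 - 4*l^2 - 4 - 5*l^3)
= -5 * l^4 - 2 + l^2 * (-3) + l + l^3 * (-5)
D) -5 * l^4 - 2 + l^2 * (-3) + l + l^3 * (-5)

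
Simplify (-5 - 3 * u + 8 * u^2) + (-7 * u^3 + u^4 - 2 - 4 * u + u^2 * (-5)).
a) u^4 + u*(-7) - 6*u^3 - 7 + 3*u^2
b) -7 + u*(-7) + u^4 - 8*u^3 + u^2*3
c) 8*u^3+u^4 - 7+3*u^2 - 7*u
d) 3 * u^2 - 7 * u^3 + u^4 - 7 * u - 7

Adding the polynomials and combining like terms:
(-5 - 3*u + 8*u^2) + (-7*u^3 + u^4 - 2 - 4*u + u^2*(-5))
= 3 * u^2 - 7 * u^3 + u^4 - 7 * u - 7
d) 3 * u^2 - 7 * u^3 + u^4 - 7 * u - 7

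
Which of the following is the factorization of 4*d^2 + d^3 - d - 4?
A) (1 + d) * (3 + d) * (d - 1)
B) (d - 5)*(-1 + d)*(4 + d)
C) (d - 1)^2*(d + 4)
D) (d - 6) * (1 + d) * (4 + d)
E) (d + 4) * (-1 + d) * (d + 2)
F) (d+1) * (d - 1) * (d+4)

We need to factor 4*d^2 + d^3 - d - 4.
The factored form is (d+1) * (d - 1) * (d+4).
F) (d+1) * (d - 1) * (d+4)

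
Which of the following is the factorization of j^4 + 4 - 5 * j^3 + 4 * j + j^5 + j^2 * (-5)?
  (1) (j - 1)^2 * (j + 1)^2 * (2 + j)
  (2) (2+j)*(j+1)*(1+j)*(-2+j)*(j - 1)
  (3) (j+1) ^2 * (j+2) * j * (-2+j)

We need to factor j^4 + 4 - 5 * j^3 + 4 * j + j^5 + j^2 * (-5).
The factored form is (2+j)*(j+1)*(1+j)*(-2+j)*(j - 1).
2) (2+j)*(j+1)*(1+j)*(-2+j)*(j - 1)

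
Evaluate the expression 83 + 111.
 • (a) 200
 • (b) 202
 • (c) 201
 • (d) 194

83 + 111 = 194
d) 194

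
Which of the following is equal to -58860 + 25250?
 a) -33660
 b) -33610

-58860 + 25250 = -33610
b) -33610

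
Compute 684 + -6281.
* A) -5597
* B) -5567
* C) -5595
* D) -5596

684 + -6281 = -5597
A) -5597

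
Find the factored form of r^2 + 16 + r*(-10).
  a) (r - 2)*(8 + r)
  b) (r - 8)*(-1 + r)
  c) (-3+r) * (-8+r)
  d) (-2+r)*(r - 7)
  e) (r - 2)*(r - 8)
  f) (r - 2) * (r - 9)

We need to factor r^2 + 16 + r*(-10).
The factored form is (r - 2)*(r - 8).
e) (r - 2)*(r - 8)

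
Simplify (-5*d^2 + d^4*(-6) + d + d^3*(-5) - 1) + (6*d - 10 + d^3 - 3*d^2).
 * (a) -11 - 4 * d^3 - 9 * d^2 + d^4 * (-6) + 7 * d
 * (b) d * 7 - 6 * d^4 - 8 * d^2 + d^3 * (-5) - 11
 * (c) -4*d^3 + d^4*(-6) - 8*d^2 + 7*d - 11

Adding the polynomials and combining like terms:
(-5*d^2 + d^4*(-6) + d + d^3*(-5) - 1) + (6*d - 10 + d^3 - 3*d^2)
= -4*d^3 + d^4*(-6) - 8*d^2 + 7*d - 11
c) -4*d^3 + d^4*(-6) - 8*d^2 + 7*d - 11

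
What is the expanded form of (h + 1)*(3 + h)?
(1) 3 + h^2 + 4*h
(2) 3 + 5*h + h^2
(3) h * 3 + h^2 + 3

Expanding (h + 1)*(3 + h):
= 3 + h^2 + 4*h
1) 3 + h^2 + 4*h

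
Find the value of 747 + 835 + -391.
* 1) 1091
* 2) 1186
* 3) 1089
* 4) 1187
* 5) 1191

First: 747 + 835 = 1582
Then: 1582 + -391 = 1191
5) 1191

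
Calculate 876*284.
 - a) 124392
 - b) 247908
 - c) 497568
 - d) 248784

876 * 284 = 248784
d) 248784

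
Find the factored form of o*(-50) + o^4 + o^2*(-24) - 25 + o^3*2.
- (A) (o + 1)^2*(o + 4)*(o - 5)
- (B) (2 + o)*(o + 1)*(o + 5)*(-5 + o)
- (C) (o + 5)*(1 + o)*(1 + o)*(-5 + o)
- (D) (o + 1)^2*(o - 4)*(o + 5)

We need to factor o*(-50) + o^4 + o^2*(-24) - 25 + o^3*2.
The factored form is (o + 5)*(1 + o)*(1 + o)*(-5 + o).
C) (o + 5)*(1 + o)*(1 + o)*(-5 + o)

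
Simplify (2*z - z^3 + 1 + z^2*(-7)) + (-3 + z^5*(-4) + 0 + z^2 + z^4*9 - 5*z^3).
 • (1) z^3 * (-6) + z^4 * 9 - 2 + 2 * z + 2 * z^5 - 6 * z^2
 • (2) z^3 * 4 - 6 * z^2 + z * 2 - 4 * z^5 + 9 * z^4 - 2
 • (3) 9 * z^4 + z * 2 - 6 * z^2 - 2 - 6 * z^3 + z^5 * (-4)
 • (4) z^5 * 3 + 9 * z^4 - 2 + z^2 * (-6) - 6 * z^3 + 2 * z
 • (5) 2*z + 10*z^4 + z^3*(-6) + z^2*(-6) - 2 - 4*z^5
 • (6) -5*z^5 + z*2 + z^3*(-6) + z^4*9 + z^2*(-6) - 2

Adding the polynomials and combining like terms:
(2*z - z^3 + 1 + z^2*(-7)) + (-3 + z^5*(-4) + 0 + z^2 + z^4*9 - 5*z^3)
= 9 * z^4 + z * 2 - 6 * z^2 - 2 - 6 * z^3 + z^5 * (-4)
3) 9 * z^4 + z * 2 - 6 * z^2 - 2 - 6 * z^3 + z^5 * (-4)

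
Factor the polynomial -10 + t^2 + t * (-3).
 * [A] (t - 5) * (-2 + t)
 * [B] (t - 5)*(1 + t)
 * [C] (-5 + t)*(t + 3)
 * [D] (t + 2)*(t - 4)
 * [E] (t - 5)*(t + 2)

We need to factor -10 + t^2 + t * (-3).
The factored form is (t - 5)*(t + 2).
E) (t - 5)*(t + 2)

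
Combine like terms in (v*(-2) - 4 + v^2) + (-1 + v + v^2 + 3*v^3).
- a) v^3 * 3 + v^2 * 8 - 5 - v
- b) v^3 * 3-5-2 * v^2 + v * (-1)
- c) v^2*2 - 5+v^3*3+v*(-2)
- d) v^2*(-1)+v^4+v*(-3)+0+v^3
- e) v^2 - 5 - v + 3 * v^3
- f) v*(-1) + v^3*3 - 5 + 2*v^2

Adding the polynomials and combining like terms:
(v*(-2) - 4 + v^2) + (-1 + v + v^2 + 3*v^3)
= v*(-1) + v^3*3 - 5 + 2*v^2
f) v*(-1) + v^3*3 - 5 + 2*v^2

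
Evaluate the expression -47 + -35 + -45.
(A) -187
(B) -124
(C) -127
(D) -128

First: -47 + -35 = -82
Then: -82 + -45 = -127
C) -127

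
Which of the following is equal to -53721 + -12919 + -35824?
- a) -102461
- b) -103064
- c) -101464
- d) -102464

First: -53721 + -12919 = -66640
Then: -66640 + -35824 = -102464
d) -102464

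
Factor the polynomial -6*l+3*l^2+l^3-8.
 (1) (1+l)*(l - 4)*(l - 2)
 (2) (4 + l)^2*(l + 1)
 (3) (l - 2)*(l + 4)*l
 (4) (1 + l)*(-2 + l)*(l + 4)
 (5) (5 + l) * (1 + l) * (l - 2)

We need to factor -6*l+3*l^2+l^3-8.
The factored form is (1 + l)*(-2 + l)*(l + 4).
4) (1 + l)*(-2 + l)*(l + 4)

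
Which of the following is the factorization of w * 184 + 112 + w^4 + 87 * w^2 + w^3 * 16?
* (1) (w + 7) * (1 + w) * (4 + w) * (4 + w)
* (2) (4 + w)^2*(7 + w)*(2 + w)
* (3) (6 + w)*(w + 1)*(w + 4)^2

We need to factor w * 184 + 112 + w^4 + 87 * w^2 + w^3 * 16.
The factored form is (w + 7) * (1 + w) * (4 + w) * (4 + w).
1) (w + 7) * (1 + w) * (4 + w) * (4 + w)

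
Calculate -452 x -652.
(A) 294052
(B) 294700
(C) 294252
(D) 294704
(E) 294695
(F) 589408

-452 * -652 = 294704
D) 294704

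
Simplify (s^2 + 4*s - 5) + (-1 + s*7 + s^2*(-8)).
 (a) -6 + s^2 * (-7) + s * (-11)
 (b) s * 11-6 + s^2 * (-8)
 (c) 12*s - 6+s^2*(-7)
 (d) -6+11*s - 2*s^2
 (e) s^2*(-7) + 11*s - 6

Adding the polynomials and combining like terms:
(s^2 + 4*s - 5) + (-1 + s*7 + s^2*(-8))
= s^2*(-7) + 11*s - 6
e) s^2*(-7) + 11*s - 6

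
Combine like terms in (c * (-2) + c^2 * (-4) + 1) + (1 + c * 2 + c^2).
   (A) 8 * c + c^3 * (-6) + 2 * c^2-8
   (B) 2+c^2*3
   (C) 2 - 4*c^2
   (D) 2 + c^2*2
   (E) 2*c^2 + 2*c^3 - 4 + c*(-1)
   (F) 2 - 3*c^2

Adding the polynomials and combining like terms:
(c*(-2) + c^2*(-4) + 1) + (1 + c*2 + c^2)
= 2 - 3*c^2
F) 2 - 3*c^2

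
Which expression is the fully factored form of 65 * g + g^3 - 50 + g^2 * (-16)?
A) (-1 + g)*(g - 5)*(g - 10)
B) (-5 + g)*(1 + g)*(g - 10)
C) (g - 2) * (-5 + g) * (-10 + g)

We need to factor 65 * g + g^3 - 50 + g^2 * (-16).
The factored form is (-1 + g)*(g - 5)*(g - 10).
A) (-1 + g)*(g - 5)*(g - 10)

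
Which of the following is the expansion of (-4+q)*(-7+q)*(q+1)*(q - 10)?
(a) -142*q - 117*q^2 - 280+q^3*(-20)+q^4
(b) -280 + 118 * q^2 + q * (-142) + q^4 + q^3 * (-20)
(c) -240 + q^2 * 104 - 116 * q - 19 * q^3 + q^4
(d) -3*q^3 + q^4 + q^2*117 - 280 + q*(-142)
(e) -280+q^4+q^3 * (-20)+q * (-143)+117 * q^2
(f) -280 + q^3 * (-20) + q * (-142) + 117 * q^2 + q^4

Expanding (-4+q)*(-7+q)*(q+1)*(q - 10):
= -280 + q^3 * (-20) + q * (-142) + 117 * q^2 + q^4
f) -280 + q^3 * (-20) + q * (-142) + 117 * q^2 + q^4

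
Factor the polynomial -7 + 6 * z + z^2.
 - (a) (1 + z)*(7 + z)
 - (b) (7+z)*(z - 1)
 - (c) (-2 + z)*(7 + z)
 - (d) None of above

We need to factor -7 + 6 * z + z^2.
The factored form is (7+z)*(z - 1).
b) (7+z)*(z - 1)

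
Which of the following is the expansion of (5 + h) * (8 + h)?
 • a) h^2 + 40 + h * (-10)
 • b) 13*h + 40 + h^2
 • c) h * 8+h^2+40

Expanding (5 + h) * (8 + h):
= 13*h + 40 + h^2
b) 13*h + 40 + h^2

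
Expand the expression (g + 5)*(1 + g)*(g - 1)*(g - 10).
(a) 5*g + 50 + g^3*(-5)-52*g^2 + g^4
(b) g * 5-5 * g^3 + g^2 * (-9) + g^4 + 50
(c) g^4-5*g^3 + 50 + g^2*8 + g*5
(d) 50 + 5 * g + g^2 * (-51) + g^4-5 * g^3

Expanding (g + 5)*(1 + g)*(g - 1)*(g - 10):
= 50 + 5 * g + g^2 * (-51) + g^4-5 * g^3
d) 50 + 5 * g + g^2 * (-51) + g^4-5 * g^3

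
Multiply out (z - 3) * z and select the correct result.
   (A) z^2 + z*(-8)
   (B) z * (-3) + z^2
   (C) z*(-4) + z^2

Expanding (z - 3) * z:
= z * (-3) + z^2
B) z * (-3) + z^2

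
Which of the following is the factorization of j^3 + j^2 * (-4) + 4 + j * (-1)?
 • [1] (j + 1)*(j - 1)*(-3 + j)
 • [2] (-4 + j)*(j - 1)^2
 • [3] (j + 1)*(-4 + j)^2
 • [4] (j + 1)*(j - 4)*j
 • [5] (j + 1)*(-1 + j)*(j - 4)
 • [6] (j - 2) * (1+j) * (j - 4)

We need to factor j^3 + j^2 * (-4) + 4 + j * (-1).
The factored form is (j + 1)*(-1 + j)*(j - 4).
5) (j + 1)*(-1 + j)*(j - 4)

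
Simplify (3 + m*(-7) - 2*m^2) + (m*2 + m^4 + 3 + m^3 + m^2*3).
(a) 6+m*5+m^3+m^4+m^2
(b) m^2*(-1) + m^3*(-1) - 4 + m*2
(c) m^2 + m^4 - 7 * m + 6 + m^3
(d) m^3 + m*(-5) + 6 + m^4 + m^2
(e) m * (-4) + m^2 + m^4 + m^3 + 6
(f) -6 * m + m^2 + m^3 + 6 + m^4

Adding the polynomials and combining like terms:
(3 + m*(-7) - 2*m^2) + (m*2 + m^4 + 3 + m^3 + m^2*3)
= m^3 + m*(-5) + 6 + m^4 + m^2
d) m^3 + m*(-5) + 6 + m^4 + m^2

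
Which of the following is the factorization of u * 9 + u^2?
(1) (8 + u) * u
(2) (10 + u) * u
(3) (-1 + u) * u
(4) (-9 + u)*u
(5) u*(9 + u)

We need to factor u * 9 + u^2.
The factored form is u*(9 + u).
5) u*(9 + u)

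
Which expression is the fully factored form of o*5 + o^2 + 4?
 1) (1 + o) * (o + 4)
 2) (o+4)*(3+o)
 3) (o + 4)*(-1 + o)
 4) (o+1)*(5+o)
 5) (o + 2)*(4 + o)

We need to factor o*5 + o^2 + 4.
The factored form is (1 + o) * (o + 4).
1) (1 + o) * (o + 4)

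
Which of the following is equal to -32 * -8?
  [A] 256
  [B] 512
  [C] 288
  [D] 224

-32 * -8 = 256
A) 256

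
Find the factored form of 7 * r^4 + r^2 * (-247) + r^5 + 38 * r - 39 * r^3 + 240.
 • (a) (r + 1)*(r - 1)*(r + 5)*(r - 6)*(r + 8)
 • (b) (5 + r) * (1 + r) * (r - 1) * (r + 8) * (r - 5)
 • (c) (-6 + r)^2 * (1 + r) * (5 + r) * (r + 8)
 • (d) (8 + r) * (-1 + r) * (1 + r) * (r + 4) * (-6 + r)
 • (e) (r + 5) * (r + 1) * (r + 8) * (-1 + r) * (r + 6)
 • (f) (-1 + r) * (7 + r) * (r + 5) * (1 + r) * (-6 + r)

We need to factor 7 * r^4 + r^2 * (-247) + r^5 + 38 * r - 39 * r^3 + 240.
The factored form is (r + 1)*(r - 1)*(r + 5)*(r - 6)*(r + 8).
a) (r + 1)*(r - 1)*(r + 5)*(r - 6)*(r + 8)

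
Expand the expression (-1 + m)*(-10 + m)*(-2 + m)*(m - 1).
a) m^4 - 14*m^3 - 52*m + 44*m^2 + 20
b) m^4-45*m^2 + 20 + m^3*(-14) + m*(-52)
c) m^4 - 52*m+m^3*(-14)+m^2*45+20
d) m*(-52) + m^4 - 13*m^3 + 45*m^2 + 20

Expanding (-1 + m)*(-10 + m)*(-2 + m)*(m - 1):
= m^4 - 52*m+m^3*(-14)+m^2*45+20
c) m^4 - 52*m+m^3*(-14)+m^2*45+20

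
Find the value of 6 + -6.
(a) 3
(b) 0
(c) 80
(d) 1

6 + -6 = 0
b) 0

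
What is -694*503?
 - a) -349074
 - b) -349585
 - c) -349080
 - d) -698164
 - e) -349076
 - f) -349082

-694 * 503 = -349082
f) -349082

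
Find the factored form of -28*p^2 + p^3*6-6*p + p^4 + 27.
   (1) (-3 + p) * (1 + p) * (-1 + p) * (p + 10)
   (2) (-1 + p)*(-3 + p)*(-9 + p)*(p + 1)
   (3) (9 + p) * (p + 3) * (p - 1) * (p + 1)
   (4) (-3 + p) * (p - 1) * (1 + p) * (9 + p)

We need to factor -28*p^2 + p^3*6-6*p + p^4 + 27.
The factored form is (-3 + p) * (p - 1) * (1 + p) * (9 + p).
4) (-3 + p) * (p - 1) * (1 + p) * (9 + p)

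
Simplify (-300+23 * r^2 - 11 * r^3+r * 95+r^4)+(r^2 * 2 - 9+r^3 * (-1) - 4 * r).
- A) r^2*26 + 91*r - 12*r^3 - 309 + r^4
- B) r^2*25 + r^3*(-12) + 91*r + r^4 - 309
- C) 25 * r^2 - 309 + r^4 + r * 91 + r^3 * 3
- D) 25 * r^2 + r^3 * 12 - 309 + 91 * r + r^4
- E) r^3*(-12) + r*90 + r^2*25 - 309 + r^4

Adding the polynomials and combining like terms:
(-300 + 23*r^2 - 11*r^3 + r*95 + r^4) + (r^2*2 - 9 + r^3*(-1) - 4*r)
= r^2*25 + r^3*(-12) + 91*r + r^4 - 309
B) r^2*25 + r^3*(-12) + 91*r + r^4 - 309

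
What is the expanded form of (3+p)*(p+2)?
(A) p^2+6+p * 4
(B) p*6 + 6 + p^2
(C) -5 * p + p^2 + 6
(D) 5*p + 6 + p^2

Expanding (3+p)*(p+2):
= 5*p + 6 + p^2
D) 5*p + 6 + p^2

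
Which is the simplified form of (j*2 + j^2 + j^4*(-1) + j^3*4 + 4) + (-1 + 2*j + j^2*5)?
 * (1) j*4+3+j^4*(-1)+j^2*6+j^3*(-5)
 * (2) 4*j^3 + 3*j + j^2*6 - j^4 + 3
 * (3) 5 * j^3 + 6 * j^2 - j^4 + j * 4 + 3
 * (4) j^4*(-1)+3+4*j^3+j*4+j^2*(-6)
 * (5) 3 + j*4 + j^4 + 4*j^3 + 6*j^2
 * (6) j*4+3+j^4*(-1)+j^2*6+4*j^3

Adding the polynomials and combining like terms:
(j*2 + j^2 + j^4*(-1) + j^3*4 + 4) + (-1 + 2*j + j^2*5)
= j*4+3+j^4*(-1)+j^2*6+4*j^3
6) j*4+3+j^4*(-1)+j^2*6+4*j^3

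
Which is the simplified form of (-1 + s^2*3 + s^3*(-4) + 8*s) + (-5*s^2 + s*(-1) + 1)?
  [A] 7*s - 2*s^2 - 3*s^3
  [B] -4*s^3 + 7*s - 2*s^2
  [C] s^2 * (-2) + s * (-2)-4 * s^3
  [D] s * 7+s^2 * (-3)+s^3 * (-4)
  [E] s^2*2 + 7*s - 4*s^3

Adding the polynomials and combining like terms:
(-1 + s^2*3 + s^3*(-4) + 8*s) + (-5*s^2 + s*(-1) + 1)
= -4*s^3 + 7*s - 2*s^2
B) -4*s^3 + 7*s - 2*s^2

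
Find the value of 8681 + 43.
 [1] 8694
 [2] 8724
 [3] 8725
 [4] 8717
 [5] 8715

8681 + 43 = 8724
2) 8724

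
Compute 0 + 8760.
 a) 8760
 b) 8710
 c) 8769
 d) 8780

0 + 8760 = 8760
a) 8760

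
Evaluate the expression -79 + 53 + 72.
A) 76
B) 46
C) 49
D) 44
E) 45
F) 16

First: -79 + 53 = -26
Then: -26 + 72 = 46
B) 46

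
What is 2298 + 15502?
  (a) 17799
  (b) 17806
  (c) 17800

2298 + 15502 = 17800
c) 17800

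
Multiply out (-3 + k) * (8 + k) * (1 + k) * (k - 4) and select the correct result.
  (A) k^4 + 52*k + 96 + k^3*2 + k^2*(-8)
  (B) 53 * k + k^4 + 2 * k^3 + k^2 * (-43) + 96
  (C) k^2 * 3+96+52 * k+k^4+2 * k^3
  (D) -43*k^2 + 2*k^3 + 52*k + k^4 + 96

Expanding (-3 + k) * (8 + k) * (1 + k) * (k - 4):
= -43*k^2 + 2*k^3 + 52*k + k^4 + 96
D) -43*k^2 + 2*k^3 + 52*k + k^4 + 96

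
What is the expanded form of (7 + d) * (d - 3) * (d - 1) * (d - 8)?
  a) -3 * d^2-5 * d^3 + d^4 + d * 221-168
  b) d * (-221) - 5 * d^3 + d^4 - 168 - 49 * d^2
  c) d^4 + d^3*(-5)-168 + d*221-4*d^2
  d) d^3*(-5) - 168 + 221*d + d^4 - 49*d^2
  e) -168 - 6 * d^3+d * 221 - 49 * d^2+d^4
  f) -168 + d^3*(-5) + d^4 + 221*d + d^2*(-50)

Expanding (7 + d) * (d - 3) * (d - 1) * (d - 8):
= d^3*(-5) - 168 + 221*d + d^4 - 49*d^2
d) d^3*(-5) - 168 + 221*d + d^4 - 49*d^2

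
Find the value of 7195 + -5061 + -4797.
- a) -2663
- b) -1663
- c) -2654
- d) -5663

First: 7195 + -5061 = 2134
Then: 2134 + -4797 = -2663
a) -2663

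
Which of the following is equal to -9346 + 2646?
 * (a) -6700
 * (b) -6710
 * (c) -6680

-9346 + 2646 = -6700
a) -6700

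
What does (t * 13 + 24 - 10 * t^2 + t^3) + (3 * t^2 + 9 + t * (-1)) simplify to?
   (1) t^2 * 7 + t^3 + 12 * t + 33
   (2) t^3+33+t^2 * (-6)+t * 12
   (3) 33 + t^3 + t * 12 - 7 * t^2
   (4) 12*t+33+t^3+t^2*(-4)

Adding the polynomials and combining like terms:
(t*13 + 24 - 10*t^2 + t^3) + (3*t^2 + 9 + t*(-1))
= 33 + t^3 + t * 12 - 7 * t^2
3) 33 + t^3 + t * 12 - 7 * t^2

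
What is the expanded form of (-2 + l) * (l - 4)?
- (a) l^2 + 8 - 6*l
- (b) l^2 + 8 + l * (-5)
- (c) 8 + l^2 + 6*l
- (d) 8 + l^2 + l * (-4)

Expanding (-2 + l) * (l - 4):
= l^2 + 8 - 6*l
a) l^2 + 8 - 6*l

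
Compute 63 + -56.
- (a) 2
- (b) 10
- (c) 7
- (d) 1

63 + -56 = 7
c) 7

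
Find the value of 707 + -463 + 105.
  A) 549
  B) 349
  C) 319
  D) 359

First: 707 + -463 = 244
Then: 244 + 105 = 349
B) 349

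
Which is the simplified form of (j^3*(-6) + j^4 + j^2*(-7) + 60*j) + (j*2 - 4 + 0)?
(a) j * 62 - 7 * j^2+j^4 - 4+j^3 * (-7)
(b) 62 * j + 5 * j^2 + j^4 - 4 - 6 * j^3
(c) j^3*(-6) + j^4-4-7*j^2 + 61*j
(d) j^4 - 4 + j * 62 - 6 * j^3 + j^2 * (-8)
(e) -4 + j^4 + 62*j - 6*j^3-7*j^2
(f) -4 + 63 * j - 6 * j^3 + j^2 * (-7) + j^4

Adding the polynomials and combining like terms:
(j^3*(-6) + j^4 + j^2*(-7) + 60*j) + (j*2 - 4 + 0)
= -4 + j^4 + 62*j - 6*j^3-7*j^2
e) -4 + j^4 + 62*j - 6*j^3-7*j^2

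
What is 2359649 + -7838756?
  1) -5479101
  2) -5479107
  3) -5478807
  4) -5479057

2359649 + -7838756 = -5479107
2) -5479107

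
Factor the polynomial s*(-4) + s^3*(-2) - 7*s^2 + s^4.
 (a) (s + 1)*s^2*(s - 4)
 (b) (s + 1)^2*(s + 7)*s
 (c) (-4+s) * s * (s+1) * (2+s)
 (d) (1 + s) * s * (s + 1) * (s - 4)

We need to factor s*(-4) + s^3*(-2) - 7*s^2 + s^4.
The factored form is (1 + s) * s * (s + 1) * (s - 4).
d) (1 + s) * s * (s + 1) * (s - 4)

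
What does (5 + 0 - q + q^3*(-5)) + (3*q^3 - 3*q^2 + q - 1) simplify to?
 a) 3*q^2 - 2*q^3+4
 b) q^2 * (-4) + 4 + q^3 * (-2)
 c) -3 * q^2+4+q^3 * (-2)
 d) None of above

Adding the polynomials and combining like terms:
(5 + 0 - q + q^3*(-5)) + (3*q^3 - 3*q^2 + q - 1)
= -3 * q^2+4+q^3 * (-2)
c) -3 * q^2+4+q^3 * (-2)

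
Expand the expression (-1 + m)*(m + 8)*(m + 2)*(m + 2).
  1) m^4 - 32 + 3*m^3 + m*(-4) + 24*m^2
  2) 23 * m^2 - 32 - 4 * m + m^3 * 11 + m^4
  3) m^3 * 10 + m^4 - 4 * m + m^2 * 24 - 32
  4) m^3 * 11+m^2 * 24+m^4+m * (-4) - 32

Expanding (-1 + m)*(m + 8)*(m + 2)*(m + 2):
= m^3 * 11+m^2 * 24+m^4+m * (-4) - 32
4) m^3 * 11+m^2 * 24+m^4+m * (-4) - 32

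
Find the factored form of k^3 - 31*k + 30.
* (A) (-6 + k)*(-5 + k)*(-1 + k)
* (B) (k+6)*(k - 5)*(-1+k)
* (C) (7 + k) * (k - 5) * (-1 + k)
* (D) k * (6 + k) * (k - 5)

We need to factor k^3 - 31*k + 30.
The factored form is (k+6)*(k - 5)*(-1+k).
B) (k+6)*(k - 5)*(-1+k)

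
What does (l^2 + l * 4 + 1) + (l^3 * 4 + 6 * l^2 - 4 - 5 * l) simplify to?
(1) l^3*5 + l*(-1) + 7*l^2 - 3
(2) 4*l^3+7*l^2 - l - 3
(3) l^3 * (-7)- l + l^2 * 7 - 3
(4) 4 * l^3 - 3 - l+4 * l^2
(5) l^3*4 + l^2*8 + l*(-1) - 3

Adding the polynomials and combining like terms:
(l^2 + l*4 + 1) + (l^3*4 + 6*l^2 - 4 - 5*l)
= 4*l^3+7*l^2 - l - 3
2) 4*l^3+7*l^2 - l - 3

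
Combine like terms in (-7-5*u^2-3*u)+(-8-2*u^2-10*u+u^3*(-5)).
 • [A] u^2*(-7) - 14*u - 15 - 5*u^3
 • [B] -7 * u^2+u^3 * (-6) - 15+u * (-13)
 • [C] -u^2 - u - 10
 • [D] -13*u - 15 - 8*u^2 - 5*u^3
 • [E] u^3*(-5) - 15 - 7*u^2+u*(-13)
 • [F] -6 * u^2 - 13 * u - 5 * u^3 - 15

Adding the polynomials and combining like terms:
(-7 - 5*u^2 - 3*u) + (-8 - 2*u^2 - 10*u + u^3*(-5))
= u^3*(-5) - 15 - 7*u^2+u*(-13)
E) u^3*(-5) - 15 - 7*u^2+u*(-13)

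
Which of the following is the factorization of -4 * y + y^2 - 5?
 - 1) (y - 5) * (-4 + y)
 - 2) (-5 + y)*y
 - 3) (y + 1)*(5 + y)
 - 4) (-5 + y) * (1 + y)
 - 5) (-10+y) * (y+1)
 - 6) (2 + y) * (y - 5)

We need to factor -4 * y + y^2 - 5.
The factored form is (-5 + y) * (1 + y).
4) (-5 + y) * (1 + y)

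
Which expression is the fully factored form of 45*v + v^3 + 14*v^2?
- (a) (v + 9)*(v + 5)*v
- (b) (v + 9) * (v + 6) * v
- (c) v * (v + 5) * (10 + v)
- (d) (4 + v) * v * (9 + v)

We need to factor 45*v + v^3 + 14*v^2.
The factored form is (v + 9)*(v + 5)*v.
a) (v + 9)*(v + 5)*v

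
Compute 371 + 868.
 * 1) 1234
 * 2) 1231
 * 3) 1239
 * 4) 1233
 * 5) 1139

371 + 868 = 1239
3) 1239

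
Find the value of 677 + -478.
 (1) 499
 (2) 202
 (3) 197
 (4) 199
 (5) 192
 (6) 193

677 + -478 = 199
4) 199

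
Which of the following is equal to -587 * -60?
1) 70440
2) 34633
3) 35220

-587 * -60 = 35220
3) 35220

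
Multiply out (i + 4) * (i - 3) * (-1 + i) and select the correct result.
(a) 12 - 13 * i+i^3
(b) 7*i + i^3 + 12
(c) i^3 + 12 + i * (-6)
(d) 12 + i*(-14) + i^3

Expanding (i + 4) * (i - 3) * (-1 + i):
= 12 - 13 * i+i^3
a) 12 - 13 * i+i^3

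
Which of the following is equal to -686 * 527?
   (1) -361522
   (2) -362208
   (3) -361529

-686 * 527 = -361522
1) -361522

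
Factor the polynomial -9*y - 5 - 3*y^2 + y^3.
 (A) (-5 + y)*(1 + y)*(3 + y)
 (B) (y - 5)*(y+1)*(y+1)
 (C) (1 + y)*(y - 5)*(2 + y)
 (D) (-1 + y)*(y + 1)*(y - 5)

We need to factor -9*y - 5 - 3*y^2 + y^3.
The factored form is (y - 5)*(y+1)*(y+1).
B) (y - 5)*(y+1)*(y+1)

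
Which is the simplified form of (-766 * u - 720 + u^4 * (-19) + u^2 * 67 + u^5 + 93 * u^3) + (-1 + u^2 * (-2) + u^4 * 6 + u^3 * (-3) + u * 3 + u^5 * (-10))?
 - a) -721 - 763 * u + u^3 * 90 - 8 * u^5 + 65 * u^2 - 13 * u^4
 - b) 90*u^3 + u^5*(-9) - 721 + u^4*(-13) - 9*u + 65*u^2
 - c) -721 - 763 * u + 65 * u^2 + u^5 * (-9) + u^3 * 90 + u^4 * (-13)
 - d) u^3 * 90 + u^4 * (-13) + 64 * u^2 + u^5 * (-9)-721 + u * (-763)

Adding the polynomials and combining like terms:
(-766*u - 720 + u^4*(-19) + u^2*67 + u^5 + 93*u^3) + (-1 + u^2*(-2) + u^4*6 + u^3*(-3) + u*3 + u^5*(-10))
= -721 - 763 * u + 65 * u^2 + u^5 * (-9) + u^3 * 90 + u^4 * (-13)
c) -721 - 763 * u + 65 * u^2 + u^5 * (-9) + u^3 * 90 + u^4 * (-13)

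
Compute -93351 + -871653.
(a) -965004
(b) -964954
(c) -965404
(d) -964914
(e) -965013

-93351 + -871653 = -965004
a) -965004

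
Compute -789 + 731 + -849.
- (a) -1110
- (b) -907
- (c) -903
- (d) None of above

First: -789 + 731 = -58
Then: -58 + -849 = -907
b) -907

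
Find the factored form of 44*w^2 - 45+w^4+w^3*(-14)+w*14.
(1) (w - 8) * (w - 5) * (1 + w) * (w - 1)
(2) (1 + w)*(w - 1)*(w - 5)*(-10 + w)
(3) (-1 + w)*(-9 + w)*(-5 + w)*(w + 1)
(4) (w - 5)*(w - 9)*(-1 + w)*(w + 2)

We need to factor 44*w^2 - 45+w^4+w^3*(-14)+w*14.
The factored form is (-1 + w)*(-9 + w)*(-5 + w)*(w + 1).
3) (-1 + w)*(-9 + w)*(-5 + w)*(w + 1)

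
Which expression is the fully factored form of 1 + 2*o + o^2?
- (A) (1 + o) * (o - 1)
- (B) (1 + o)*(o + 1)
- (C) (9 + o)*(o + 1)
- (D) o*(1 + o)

We need to factor 1 + 2*o + o^2.
The factored form is (1 + o)*(o + 1).
B) (1 + o)*(o + 1)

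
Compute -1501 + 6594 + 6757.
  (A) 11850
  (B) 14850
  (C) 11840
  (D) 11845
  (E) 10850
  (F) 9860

First: -1501 + 6594 = 5093
Then: 5093 + 6757 = 11850
A) 11850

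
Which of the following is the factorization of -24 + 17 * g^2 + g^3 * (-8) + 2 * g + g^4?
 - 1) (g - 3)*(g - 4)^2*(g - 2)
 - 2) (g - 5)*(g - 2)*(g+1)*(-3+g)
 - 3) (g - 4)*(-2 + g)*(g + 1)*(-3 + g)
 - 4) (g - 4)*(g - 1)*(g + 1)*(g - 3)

We need to factor -24 + 17 * g^2 + g^3 * (-8) + 2 * g + g^4.
The factored form is (g - 4)*(-2 + g)*(g + 1)*(-3 + g).
3) (g - 4)*(-2 + g)*(g + 1)*(-3 + g)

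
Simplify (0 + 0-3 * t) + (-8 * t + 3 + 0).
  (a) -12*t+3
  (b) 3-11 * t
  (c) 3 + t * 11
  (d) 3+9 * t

Adding the polynomials and combining like terms:
(0 + 0 - 3*t) + (-8*t + 3 + 0)
= 3-11 * t
b) 3-11 * t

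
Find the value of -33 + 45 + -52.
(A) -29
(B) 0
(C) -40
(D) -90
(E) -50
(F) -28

First: -33 + 45 = 12
Then: 12 + -52 = -40
C) -40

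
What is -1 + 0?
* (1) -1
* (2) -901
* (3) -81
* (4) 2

-1 + 0 = -1
1) -1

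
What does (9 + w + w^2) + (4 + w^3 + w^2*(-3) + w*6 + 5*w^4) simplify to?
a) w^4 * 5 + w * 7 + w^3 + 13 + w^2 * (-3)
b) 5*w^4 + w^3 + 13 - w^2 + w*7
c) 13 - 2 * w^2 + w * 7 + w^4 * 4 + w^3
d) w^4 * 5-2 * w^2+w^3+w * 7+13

Adding the polynomials and combining like terms:
(9 + w + w^2) + (4 + w^3 + w^2*(-3) + w*6 + 5*w^4)
= w^4 * 5-2 * w^2+w^3+w * 7+13
d) w^4 * 5-2 * w^2+w^3+w * 7+13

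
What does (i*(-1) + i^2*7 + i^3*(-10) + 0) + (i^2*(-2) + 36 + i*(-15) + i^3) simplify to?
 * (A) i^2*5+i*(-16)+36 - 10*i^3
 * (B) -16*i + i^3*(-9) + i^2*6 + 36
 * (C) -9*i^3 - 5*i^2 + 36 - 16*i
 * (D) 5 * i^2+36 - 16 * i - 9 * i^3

Adding the polynomials and combining like terms:
(i*(-1) + i^2*7 + i^3*(-10) + 0) + (i^2*(-2) + 36 + i*(-15) + i^3)
= 5 * i^2+36 - 16 * i - 9 * i^3
D) 5 * i^2+36 - 16 * i - 9 * i^3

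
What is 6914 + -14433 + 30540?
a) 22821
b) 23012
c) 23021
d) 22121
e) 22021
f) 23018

First: 6914 + -14433 = -7519
Then: -7519 + 30540 = 23021
c) 23021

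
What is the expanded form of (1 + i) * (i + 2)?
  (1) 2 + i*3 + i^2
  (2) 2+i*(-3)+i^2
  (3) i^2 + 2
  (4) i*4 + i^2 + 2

Expanding (1 + i) * (i + 2):
= 2 + i*3 + i^2
1) 2 + i*3 + i^2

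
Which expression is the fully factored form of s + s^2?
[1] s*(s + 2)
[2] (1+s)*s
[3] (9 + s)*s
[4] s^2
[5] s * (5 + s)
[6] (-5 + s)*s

We need to factor s + s^2.
The factored form is (1+s)*s.
2) (1+s)*s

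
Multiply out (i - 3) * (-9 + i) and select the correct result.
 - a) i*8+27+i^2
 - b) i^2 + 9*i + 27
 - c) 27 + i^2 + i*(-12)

Expanding (i - 3) * (-9 + i):
= 27 + i^2 + i*(-12)
c) 27 + i^2 + i*(-12)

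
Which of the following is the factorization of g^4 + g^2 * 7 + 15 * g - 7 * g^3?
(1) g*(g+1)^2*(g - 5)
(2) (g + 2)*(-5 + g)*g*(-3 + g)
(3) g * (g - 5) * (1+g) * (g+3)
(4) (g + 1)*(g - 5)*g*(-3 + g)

We need to factor g^4 + g^2 * 7 + 15 * g - 7 * g^3.
The factored form is (g + 1)*(g - 5)*g*(-3 + g).
4) (g + 1)*(g - 5)*g*(-3 + g)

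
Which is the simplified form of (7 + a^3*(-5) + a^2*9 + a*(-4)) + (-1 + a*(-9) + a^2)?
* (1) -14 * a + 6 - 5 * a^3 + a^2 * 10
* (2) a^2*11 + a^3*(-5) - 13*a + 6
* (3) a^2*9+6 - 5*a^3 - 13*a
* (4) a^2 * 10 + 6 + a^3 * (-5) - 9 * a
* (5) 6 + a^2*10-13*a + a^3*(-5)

Adding the polynomials and combining like terms:
(7 + a^3*(-5) + a^2*9 + a*(-4)) + (-1 + a*(-9) + a^2)
= 6 + a^2*10-13*a + a^3*(-5)
5) 6 + a^2*10-13*a + a^3*(-5)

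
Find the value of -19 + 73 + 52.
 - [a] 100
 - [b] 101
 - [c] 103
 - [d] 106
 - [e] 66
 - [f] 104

First: -19 + 73 = 54
Then: 54 + 52 = 106
d) 106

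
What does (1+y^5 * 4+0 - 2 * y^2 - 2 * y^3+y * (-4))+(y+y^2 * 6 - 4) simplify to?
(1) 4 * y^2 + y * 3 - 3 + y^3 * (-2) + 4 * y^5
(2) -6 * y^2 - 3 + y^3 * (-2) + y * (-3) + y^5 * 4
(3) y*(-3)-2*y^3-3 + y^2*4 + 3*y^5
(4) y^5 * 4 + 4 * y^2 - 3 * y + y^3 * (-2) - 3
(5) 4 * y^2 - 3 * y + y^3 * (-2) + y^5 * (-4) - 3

Adding the polynomials and combining like terms:
(1 + y^5*4 + 0 - 2*y^2 - 2*y^3 + y*(-4)) + (y + y^2*6 - 4)
= y^5 * 4 + 4 * y^2 - 3 * y + y^3 * (-2) - 3
4) y^5 * 4 + 4 * y^2 - 3 * y + y^3 * (-2) - 3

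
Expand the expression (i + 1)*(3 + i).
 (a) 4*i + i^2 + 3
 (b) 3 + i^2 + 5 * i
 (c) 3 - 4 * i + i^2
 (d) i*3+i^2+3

Expanding (i + 1)*(3 + i):
= 4*i + i^2 + 3
a) 4*i + i^2 + 3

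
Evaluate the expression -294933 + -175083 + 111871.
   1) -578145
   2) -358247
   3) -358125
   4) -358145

First: -294933 + -175083 = -470016
Then: -470016 + 111871 = -358145
4) -358145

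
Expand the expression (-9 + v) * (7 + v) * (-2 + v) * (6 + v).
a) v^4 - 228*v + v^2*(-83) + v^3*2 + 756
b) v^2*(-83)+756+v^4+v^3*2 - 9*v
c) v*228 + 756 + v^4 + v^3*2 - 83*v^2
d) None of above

Expanding (-9 + v) * (7 + v) * (-2 + v) * (6 + v):
= v^4 - 228*v + v^2*(-83) + v^3*2 + 756
a) v^4 - 228*v + v^2*(-83) + v^3*2 + 756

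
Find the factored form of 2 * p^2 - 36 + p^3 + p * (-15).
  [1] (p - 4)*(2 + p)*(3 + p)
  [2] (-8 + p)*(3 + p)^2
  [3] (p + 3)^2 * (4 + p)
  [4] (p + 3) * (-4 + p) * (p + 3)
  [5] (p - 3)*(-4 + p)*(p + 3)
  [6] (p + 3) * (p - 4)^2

We need to factor 2 * p^2 - 36 + p^3 + p * (-15).
The factored form is (p + 3) * (-4 + p) * (p + 3).
4) (p + 3) * (-4 + p) * (p + 3)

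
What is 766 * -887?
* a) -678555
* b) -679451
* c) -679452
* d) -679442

766 * -887 = -679442
d) -679442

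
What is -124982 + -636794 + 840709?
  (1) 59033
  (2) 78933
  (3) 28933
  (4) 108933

First: -124982 + -636794 = -761776
Then: -761776 + 840709 = 78933
2) 78933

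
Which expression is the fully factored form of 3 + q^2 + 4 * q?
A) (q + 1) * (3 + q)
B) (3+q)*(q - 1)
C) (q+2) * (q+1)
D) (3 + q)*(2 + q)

We need to factor 3 + q^2 + 4 * q.
The factored form is (q + 1) * (3 + q).
A) (q + 1) * (3 + q)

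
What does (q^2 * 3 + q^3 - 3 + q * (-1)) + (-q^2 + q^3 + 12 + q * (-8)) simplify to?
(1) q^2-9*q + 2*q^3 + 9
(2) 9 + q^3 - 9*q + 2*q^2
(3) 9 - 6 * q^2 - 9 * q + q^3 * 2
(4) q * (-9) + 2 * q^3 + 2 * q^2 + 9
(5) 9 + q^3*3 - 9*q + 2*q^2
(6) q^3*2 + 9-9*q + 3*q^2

Adding the polynomials and combining like terms:
(q^2*3 + q^3 - 3 + q*(-1)) + (-q^2 + q^3 + 12 + q*(-8))
= q * (-9) + 2 * q^3 + 2 * q^2 + 9
4) q * (-9) + 2 * q^3 + 2 * q^2 + 9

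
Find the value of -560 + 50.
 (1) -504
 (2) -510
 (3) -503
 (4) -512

-560 + 50 = -510
2) -510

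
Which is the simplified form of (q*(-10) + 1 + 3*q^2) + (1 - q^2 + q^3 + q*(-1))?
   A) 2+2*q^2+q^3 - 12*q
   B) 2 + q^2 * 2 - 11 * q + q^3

Adding the polynomials and combining like terms:
(q*(-10) + 1 + 3*q^2) + (1 - q^2 + q^3 + q*(-1))
= 2 + q^2 * 2 - 11 * q + q^3
B) 2 + q^2 * 2 - 11 * q + q^3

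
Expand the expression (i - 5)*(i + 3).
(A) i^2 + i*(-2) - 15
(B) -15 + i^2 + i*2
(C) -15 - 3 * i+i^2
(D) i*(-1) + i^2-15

Expanding (i - 5)*(i + 3):
= i^2 + i*(-2) - 15
A) i^2 + i*(-2) - 15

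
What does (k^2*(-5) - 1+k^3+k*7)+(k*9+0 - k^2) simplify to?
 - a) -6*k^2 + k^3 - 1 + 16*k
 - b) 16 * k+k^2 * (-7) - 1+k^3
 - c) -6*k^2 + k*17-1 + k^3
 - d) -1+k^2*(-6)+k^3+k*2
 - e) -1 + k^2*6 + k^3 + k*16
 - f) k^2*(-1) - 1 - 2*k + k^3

Adding the polynomials and combining like terms:
(k^2*(-5) - 1 + k^3 + k*7) + (k*9 + 0 - k^2)
= -6*k^2 + k^3 - 1 + 16*k
a) -6*k^2 + k^3 - 1 + 16*k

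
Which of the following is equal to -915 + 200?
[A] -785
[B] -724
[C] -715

-915 + 200 = -715
C) -715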